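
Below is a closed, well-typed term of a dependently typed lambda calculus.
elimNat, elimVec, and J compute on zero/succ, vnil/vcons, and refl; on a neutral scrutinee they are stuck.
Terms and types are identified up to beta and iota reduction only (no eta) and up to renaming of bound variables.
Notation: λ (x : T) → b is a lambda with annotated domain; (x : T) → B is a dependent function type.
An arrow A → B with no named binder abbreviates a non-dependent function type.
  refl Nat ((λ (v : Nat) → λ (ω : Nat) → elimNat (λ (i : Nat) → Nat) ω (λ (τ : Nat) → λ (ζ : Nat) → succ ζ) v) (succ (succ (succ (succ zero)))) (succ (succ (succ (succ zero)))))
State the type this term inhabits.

type:
  Eq Nat (succ (succ (succ (succ (succ (succ (succ (succ zero)))))))) (succ (succ (succ (succ (succ (succ (succ (succ zero))))))))


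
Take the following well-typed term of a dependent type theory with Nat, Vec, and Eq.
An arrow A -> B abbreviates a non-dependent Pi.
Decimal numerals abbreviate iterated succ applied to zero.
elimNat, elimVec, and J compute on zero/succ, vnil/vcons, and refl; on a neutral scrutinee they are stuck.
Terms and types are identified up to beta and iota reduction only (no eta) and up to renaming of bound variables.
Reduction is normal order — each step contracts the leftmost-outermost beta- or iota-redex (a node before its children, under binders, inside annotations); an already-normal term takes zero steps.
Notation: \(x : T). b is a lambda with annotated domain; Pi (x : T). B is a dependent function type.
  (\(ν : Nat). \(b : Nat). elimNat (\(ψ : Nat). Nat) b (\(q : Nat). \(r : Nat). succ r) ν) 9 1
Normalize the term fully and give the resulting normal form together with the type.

reduced normal form:
  10
inferred type:
  Nat


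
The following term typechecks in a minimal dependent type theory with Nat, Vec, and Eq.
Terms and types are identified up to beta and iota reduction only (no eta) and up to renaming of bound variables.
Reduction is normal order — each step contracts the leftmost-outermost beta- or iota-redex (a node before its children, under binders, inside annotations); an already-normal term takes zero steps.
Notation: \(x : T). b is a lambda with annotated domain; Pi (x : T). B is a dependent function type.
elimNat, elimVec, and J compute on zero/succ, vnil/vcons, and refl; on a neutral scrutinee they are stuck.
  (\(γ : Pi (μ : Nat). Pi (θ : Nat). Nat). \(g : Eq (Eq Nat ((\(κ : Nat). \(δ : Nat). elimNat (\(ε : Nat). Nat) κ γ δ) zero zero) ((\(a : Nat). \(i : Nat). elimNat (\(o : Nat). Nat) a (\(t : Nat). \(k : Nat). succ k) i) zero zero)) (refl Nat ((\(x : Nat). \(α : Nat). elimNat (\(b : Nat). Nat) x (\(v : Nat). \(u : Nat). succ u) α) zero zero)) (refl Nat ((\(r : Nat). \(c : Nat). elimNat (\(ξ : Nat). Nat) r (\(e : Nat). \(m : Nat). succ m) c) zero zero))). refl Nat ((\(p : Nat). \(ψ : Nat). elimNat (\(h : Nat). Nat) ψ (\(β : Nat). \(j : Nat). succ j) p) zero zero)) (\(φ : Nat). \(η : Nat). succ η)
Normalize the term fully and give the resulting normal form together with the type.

reduced normal form:
  \(γ : Eq (Eq Nat zero zero) (refl Nat zero) (refl Nat zero)). refl Nat zero
type:
  Pi (γ : Eq (Eq Nat zero zero) (refl Nat zero) (refl Nat zero)). Eq Nat zero zero


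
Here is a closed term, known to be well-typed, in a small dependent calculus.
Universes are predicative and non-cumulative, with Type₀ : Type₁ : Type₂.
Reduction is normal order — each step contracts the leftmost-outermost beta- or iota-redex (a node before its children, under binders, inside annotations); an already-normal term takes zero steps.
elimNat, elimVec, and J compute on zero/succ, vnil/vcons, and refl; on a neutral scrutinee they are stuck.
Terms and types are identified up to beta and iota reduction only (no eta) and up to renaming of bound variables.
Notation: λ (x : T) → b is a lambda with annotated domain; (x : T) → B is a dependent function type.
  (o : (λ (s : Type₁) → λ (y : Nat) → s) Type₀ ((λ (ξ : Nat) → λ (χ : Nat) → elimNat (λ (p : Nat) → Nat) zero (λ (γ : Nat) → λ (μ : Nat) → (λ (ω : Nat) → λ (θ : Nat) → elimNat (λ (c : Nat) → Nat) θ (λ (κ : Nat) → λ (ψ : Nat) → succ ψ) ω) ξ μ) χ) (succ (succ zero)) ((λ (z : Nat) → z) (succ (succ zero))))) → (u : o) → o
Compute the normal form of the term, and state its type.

normal form:
  (o : Type₀) → (s : o) → o
the term's type:
  Type₁
observation: 2 normal-order steps separate the term from its normal form.


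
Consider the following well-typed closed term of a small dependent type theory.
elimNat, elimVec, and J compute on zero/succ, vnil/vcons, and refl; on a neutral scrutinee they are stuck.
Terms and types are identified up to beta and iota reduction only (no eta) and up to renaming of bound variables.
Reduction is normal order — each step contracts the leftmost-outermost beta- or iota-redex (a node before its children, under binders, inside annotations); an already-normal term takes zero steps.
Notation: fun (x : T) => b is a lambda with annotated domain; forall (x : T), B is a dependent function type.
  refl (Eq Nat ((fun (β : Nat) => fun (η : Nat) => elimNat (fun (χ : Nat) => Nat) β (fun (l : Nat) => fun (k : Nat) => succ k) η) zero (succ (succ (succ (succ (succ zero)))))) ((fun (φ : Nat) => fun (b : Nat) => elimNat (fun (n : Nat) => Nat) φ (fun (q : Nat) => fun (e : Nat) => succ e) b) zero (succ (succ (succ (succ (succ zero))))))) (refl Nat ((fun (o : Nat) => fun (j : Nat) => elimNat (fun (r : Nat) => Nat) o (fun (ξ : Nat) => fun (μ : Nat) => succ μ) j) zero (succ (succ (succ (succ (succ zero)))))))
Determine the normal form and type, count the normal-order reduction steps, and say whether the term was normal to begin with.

resulting normal form:
  refl (Eq Nat (succ (succ (succ (succ (succ zero))))) (succ (succ (succ (succ (succ zero)))))) (refl Nat (succ (succ (succ (succ (succ zero))))))
the term's type:
  Eq (Eq Nat (succ (succ (succ (succ (succ zero))))) (succ (succ (succ (succ (succ zero)))))) (refl Nat (succ (succ (succ (succ (succ zero)))))) (refl Nat (succ (succ (succ (succ (succ zero))))))
steps to reach normal form (normal order): 54
started in normal form: no
first redex: a beta-redex


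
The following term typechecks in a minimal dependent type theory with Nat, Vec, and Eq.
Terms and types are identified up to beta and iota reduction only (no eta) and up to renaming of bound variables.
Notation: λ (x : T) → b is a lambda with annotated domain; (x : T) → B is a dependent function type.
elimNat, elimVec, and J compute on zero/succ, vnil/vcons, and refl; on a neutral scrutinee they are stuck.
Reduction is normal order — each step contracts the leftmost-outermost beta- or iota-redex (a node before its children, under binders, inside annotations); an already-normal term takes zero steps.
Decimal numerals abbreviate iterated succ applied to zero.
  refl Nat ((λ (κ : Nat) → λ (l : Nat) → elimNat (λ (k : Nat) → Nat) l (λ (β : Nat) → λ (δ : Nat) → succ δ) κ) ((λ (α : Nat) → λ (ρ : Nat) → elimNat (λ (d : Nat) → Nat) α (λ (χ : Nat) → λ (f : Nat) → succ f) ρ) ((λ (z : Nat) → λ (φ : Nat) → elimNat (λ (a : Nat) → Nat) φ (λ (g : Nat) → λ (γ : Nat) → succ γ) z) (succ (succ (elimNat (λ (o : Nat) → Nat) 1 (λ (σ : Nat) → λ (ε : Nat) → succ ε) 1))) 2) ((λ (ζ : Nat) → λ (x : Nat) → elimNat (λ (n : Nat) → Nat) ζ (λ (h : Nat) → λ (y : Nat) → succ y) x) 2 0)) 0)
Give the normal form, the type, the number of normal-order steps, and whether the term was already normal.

resulting normal form:
  refl Nat 8
inferred type:
  Eq Nat 8 8
normal-order step count: 58
already normal: no
first redex: a beta-redex


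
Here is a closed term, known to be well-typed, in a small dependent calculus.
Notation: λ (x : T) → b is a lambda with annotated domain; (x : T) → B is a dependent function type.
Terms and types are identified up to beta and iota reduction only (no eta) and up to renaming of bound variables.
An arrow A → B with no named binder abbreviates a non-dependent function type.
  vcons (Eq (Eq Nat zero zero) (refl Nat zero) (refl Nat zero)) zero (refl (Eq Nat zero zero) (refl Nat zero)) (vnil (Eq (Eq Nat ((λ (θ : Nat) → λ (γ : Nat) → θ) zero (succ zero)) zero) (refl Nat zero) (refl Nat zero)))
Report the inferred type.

type:
  Vec (Eq (Eq Nat zero zero) (refl Nat zero) (refl Nat zero)) (succ zero)


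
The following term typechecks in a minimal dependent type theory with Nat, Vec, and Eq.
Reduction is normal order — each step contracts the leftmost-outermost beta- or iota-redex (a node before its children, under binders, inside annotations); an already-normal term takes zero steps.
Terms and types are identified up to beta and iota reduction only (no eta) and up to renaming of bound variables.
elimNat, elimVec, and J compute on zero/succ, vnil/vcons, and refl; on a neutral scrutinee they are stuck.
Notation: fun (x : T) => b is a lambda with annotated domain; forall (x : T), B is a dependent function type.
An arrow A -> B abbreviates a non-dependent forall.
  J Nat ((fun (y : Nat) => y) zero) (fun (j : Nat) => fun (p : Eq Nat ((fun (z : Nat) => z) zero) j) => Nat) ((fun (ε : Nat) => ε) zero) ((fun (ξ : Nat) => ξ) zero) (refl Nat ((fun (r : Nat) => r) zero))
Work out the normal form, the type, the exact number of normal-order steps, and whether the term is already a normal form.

reduced normal form:
  zero
type:
  Nat
reduction steps (normal order): 2
already normal: no
first contracted redex: a J iota-redex


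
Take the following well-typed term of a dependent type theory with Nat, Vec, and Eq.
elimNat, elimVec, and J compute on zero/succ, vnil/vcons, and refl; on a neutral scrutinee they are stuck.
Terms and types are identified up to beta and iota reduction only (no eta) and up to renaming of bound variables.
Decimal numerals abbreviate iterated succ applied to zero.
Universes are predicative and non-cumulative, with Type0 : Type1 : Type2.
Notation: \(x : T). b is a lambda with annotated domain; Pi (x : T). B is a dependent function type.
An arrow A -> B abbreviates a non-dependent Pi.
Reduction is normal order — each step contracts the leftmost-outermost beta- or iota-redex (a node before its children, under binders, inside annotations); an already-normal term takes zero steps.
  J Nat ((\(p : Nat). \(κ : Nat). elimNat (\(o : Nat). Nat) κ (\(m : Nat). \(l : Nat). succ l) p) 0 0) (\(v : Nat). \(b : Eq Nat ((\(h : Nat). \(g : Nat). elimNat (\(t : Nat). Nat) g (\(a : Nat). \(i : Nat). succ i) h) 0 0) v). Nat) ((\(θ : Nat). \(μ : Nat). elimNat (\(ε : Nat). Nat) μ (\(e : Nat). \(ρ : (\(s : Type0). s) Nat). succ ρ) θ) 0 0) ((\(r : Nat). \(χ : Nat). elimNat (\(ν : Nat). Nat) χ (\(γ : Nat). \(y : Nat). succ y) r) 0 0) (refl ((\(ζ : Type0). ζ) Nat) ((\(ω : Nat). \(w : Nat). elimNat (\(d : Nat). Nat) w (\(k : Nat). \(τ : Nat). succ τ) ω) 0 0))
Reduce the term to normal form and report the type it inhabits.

resulting normal form:
  0
the term's type:
  Nat


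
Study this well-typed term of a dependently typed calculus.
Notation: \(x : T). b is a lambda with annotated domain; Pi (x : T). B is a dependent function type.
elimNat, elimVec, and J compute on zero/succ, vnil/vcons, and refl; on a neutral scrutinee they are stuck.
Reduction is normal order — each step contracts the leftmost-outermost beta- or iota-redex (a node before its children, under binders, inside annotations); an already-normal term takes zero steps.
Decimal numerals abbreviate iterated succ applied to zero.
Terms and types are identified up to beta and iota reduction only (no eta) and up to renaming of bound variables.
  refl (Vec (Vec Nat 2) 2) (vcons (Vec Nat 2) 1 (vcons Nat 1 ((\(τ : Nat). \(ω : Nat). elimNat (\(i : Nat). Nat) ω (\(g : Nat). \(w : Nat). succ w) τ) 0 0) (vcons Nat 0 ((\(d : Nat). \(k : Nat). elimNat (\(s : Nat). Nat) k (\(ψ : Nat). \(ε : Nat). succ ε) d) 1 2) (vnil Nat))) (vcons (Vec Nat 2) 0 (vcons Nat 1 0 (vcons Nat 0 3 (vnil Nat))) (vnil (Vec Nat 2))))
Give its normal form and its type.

reduced normal form:
  refl (Vec (Vec Nat 2) 2) (vcons (Vec Nat 2) 1 (vcons Nat 1 0 (vcons Nat 0 3 (vnil Nat))) (vcons (Vec Nat 2) 0 (vcons Nat 1 0 (vcons Nat 0 3 (vnil Nat))) (vnil (Vec Nat 2))))
the term's type:
  Eq (Vec (Vec Nat 2) 2) (vcons (Vec Nat 2) 1 (vcons Nat 1 0 (vcons Nat 0 3 (vnil Nat))) (vcons (Vec Nat 2) 0 (vcons Nat 1 0 (vcons Nat 0 3 (vnil Nat))) (vnil (Vec Nat 2)))) (vcons (Vec Nat 2) 1 (vcons Nat 1 0 (vcons Nat 0 3 (vnil Nat))) (vcons (Vec Nat 2) 0 (vcons Nat 1 0 (vcons Nat 0 3 (vnil Nat))) (vnil (Vec Nat 2))))


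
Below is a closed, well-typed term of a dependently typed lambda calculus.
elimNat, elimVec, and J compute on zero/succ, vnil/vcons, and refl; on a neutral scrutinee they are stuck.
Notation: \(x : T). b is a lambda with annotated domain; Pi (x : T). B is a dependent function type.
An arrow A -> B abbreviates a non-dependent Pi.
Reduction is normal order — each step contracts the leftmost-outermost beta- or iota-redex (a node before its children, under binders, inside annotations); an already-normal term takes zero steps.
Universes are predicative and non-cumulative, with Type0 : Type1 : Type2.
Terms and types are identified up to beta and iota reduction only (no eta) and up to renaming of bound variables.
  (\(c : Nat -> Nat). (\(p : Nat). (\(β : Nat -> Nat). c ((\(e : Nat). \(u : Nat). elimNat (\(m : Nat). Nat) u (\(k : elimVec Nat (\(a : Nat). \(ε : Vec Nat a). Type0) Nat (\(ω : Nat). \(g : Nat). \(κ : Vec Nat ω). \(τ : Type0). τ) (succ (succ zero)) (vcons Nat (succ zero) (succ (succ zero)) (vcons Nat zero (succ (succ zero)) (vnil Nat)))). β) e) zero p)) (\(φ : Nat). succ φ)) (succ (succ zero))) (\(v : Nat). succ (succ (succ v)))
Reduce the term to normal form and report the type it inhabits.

resulting normal form:
  succ (succ (succ (succ (succ zero))))
inferred type:
  Nat


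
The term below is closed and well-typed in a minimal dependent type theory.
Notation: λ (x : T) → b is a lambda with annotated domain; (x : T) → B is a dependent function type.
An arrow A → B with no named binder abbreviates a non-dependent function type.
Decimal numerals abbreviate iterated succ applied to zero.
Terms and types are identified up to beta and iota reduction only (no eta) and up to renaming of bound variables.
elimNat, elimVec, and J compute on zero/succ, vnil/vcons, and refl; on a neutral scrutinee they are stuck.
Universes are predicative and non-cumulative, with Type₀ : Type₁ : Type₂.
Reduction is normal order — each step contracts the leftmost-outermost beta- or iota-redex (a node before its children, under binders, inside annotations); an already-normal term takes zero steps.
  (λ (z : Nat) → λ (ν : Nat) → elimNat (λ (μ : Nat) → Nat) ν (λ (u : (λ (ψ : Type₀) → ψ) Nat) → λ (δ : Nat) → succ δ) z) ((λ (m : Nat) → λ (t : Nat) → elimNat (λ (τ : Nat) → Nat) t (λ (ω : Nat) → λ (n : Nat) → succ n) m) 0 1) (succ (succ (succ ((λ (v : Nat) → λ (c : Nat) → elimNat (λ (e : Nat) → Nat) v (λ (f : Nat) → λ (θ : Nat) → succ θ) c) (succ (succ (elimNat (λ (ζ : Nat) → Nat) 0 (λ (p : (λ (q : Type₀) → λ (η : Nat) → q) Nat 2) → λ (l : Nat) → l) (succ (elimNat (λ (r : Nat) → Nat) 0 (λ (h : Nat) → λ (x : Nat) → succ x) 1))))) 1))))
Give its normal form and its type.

reduced normal form:
  7
the term's type:
  Nat


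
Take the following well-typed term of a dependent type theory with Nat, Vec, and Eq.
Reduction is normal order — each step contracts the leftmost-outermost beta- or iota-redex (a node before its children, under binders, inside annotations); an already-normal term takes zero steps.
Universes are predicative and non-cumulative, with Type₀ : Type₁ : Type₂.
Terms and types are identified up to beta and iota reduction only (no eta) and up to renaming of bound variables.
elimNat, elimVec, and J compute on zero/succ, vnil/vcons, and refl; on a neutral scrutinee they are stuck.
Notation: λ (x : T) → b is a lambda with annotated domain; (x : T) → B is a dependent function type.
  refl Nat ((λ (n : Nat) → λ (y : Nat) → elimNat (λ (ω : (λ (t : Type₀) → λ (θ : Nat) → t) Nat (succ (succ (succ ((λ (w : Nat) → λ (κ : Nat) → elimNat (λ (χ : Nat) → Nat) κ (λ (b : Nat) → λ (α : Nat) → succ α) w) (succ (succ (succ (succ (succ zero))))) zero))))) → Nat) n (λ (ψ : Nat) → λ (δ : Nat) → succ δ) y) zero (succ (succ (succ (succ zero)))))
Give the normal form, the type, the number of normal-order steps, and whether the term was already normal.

resulting normal form:
  refl Nat (succ (succ (succ (succ zero))))
type:
  Eq Nat (succ (succ (succ (succ zero)))) (succ (succ (succ (succ zero))))
reduction steps (normal order): 15
already normal: no
first redex: a beta-redex


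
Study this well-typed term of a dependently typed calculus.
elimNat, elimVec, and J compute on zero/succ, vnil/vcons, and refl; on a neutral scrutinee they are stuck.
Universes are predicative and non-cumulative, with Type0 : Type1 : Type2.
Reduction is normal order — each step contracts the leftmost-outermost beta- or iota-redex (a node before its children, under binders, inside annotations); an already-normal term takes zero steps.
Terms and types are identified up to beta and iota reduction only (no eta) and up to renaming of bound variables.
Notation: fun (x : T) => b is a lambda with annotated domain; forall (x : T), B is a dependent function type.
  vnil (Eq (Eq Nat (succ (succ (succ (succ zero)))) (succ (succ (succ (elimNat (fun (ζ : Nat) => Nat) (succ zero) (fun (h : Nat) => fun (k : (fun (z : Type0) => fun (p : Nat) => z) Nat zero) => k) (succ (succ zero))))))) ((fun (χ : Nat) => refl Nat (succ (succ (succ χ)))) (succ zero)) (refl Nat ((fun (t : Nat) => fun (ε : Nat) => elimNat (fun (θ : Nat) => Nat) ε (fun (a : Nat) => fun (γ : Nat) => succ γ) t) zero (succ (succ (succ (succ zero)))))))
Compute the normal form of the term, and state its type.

resulting normal form:
  vnil (Eq (Eq Nat (succ (succ (succ (succ zero)))) (succ (succ (succ (succ zero))))) (refl Nat (succ (succ (succ (succ zero))))) (refl Nat (succ (succ (succ (succ zero))))))
inferred type:
  Vec (Eq (Eq Nat (succ (succ (succ (succ zero)))) (succ (succ (succ (succ zero))))) (refl Nat (succ (succ (succ (succ zero))))) (refl Nat (succ (succ (succ (succ zero)))))) zero
observation: 11 normal-order steps separate the term from its normal form.


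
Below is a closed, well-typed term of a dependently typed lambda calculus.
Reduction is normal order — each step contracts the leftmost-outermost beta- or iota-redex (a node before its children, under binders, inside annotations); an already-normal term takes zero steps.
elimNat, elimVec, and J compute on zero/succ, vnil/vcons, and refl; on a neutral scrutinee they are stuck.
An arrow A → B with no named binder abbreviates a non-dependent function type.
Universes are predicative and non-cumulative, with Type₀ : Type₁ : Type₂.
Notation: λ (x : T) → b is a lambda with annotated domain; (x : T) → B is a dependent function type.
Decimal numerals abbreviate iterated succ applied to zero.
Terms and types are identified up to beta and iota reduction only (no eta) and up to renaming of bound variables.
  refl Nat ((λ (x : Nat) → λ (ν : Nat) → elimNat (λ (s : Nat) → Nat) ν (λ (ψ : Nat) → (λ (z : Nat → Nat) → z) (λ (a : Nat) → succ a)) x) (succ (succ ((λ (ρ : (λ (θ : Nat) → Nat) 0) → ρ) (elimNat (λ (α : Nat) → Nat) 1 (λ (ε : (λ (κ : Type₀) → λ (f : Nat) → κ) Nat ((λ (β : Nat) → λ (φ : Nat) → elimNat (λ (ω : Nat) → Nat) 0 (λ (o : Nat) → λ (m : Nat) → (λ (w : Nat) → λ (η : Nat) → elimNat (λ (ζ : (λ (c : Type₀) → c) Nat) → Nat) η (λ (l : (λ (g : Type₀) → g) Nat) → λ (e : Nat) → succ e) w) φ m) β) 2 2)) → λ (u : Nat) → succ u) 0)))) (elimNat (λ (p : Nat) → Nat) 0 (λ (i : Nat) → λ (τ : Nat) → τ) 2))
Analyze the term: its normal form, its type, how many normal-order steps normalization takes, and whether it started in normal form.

resulting normal form:
  refl Nat 3
type:
  Eq Nat 3 3
steps to reach normal form (normal order): 24
term was already normal: no
first contracted redex: a beta-redex


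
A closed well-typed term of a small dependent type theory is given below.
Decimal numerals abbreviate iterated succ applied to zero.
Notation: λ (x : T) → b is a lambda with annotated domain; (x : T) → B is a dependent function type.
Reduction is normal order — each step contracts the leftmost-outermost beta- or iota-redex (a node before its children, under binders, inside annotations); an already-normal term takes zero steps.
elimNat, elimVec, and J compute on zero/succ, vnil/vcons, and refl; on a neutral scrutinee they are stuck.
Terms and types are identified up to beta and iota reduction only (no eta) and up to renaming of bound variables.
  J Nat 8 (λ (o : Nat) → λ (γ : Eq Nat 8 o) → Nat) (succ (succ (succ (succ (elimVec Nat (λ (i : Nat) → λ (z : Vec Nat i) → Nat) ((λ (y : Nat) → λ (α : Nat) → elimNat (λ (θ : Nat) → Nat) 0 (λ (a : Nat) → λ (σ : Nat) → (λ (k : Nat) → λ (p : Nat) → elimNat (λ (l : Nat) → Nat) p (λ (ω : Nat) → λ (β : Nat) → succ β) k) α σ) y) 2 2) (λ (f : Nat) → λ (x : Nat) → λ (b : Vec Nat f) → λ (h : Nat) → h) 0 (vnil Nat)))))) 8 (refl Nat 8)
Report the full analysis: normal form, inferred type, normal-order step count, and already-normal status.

resulting normal form:
  8
inferred type:
  Nat
steps to reach normal form (normal order): 29
started in normal form: no
first redex: a J iota-redex


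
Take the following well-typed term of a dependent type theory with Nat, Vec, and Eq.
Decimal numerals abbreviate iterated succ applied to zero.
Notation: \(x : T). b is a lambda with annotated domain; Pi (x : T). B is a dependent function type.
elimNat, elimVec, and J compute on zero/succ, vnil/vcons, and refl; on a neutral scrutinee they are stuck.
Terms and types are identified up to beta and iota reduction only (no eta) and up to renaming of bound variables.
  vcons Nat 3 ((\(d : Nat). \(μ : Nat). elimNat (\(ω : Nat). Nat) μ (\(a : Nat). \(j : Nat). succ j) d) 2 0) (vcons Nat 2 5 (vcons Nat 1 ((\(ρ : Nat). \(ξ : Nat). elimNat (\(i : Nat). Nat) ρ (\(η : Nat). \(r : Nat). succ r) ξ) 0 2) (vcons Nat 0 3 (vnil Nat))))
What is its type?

inferred type:
  Vec Nat 4


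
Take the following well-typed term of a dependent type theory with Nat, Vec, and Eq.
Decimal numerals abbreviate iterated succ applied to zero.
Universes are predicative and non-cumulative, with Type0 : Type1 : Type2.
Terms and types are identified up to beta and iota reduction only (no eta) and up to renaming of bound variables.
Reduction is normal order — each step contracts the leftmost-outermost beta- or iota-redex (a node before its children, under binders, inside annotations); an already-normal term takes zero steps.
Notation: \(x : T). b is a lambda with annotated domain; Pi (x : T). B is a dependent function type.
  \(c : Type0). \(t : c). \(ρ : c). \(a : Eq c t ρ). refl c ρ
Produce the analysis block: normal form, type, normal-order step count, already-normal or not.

normal form:
  \(c : Type0). \(t : c). \(ρ : c). \(a : Eq c t ρ). refl c ρ
the term's type:
  Pi (c : Type0). Pi (t : c). Pi (ρ : c). Pi (a : Eq c t ρ). Eq c ρ ρ
normal-order step count: 0
term was already normal: yes


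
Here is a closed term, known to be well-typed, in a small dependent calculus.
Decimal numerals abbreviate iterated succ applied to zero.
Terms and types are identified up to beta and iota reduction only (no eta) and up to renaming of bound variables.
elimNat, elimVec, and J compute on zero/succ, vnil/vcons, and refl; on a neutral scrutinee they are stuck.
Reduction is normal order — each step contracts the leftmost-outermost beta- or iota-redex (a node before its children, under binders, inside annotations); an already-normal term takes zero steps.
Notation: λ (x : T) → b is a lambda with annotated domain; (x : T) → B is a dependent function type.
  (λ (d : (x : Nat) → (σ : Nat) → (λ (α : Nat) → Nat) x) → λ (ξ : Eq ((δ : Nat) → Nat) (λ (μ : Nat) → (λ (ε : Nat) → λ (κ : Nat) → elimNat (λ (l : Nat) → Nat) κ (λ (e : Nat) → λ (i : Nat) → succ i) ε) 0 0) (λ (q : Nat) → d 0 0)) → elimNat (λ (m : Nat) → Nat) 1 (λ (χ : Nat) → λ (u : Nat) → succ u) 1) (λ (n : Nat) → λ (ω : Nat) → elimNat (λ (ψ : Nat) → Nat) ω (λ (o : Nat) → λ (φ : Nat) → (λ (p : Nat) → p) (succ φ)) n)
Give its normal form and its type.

resulting normal form:
  λ (d : Eq ((x : Nat) → Nat) (λ (σ : Nat) → 0) (λ (α : Nat) → 0)) → 2
the term's type:
  (d : Eq ((x : Nat) → Nat) (λ (σ : Nat) → 0) (λ (α : Nat) → 0)) → Nat


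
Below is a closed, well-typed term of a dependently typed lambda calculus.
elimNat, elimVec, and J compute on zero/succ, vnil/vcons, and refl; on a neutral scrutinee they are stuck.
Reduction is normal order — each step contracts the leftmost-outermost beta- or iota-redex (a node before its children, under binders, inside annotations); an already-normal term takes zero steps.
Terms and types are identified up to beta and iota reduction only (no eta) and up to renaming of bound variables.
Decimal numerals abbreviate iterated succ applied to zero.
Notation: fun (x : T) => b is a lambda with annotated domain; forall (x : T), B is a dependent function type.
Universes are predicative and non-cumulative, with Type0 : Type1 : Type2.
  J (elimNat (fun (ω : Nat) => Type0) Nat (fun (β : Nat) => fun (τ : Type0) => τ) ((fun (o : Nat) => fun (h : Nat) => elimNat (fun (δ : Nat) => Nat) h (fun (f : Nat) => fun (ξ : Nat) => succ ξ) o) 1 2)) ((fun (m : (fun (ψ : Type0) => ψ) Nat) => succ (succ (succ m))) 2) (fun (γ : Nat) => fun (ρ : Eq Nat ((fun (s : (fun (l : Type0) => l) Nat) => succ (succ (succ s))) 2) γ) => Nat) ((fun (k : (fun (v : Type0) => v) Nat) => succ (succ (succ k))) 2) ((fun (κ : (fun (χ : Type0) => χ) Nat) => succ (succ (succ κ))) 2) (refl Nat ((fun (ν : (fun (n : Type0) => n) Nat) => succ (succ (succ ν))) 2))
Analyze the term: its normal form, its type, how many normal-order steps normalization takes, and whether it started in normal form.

resulting normal form:
  5
the term's type:
  Nat
normal-order step count: 2
started in normal form: no
first contracted redex: a J iota-redex


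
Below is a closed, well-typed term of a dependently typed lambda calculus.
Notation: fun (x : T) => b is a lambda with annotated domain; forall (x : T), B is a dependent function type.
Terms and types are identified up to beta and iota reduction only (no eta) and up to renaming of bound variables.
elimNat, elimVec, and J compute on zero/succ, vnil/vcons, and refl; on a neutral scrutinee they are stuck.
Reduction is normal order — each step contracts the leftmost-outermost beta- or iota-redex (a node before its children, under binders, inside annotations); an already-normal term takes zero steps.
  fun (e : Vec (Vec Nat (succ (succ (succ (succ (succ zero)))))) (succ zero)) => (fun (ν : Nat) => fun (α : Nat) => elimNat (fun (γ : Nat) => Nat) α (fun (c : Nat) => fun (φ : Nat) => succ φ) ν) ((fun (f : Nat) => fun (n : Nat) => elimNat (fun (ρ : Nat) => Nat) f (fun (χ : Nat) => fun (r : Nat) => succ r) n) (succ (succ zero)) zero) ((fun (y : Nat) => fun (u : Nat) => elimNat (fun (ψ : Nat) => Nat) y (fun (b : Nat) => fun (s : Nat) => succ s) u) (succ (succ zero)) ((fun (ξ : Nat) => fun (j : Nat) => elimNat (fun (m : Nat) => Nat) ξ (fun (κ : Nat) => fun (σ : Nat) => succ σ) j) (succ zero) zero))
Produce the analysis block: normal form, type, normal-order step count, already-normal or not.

reduced normal form:
  fun (e : Vec (Vec Nat (succ (succ (succ (succ (succ zero)))))) (succ zero)) => succ (succ (succ (succ (succ zero))))
inferred type:
  forall (e : Vec (Vec Nat (succ (succ (succ (succ (succ zero)))))) (succ zero)), Nat
normal-order step count: 21
started in normal form: no
first contracted redex: a beta-redex


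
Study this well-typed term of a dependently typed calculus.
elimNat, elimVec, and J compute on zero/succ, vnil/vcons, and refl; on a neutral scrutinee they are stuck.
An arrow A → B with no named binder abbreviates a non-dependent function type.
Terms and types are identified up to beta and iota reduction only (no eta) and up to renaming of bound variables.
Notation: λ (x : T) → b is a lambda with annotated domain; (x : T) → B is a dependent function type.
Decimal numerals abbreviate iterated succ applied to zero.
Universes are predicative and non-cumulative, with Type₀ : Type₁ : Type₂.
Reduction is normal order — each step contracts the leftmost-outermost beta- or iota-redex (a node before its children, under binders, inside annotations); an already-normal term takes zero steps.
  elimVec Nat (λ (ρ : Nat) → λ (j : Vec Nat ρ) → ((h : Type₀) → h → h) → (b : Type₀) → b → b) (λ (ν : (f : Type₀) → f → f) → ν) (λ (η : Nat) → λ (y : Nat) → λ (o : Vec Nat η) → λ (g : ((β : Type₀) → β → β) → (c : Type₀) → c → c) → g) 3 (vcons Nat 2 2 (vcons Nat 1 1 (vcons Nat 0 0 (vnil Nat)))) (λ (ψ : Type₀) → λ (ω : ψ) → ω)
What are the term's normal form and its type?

resulting normal form:
  λ (ρ : Type₀) → λ (j : ρ) → j
the term's type:
  (ρ : Type₀) → ρ → ρ


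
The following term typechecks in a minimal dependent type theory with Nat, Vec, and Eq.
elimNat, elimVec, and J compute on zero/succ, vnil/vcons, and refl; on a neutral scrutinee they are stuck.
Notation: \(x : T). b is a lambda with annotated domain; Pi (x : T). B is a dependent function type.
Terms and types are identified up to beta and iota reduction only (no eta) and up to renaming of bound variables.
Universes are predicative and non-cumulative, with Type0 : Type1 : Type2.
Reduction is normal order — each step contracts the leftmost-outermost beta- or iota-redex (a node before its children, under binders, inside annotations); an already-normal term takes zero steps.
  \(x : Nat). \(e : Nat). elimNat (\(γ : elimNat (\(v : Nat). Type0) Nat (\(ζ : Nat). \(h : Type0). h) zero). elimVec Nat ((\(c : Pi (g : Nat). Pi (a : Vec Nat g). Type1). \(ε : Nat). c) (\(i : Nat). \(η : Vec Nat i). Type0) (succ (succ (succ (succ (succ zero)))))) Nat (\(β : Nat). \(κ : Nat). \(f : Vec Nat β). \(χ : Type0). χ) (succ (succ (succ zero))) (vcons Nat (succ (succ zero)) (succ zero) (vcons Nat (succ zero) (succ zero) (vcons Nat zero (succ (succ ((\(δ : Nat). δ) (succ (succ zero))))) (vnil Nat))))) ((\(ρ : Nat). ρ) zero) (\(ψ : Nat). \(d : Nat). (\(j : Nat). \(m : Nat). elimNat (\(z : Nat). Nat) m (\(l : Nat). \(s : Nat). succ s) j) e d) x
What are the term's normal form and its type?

normal form:
  \(x : Nat). \(e : Nat). elimNat (\(γ : Nat). Nat) zero (\(v : Nat). \(ζ : Nat). elimNat (\(h : Nat). Nat) ζ (\(c : Nat). \(g : Nat). succ g) e) x
inferred type:
  Pi (x : Nat). Pi (e : Nat). Nat
observation: 20 normal-order steps separate the term from its normal form.


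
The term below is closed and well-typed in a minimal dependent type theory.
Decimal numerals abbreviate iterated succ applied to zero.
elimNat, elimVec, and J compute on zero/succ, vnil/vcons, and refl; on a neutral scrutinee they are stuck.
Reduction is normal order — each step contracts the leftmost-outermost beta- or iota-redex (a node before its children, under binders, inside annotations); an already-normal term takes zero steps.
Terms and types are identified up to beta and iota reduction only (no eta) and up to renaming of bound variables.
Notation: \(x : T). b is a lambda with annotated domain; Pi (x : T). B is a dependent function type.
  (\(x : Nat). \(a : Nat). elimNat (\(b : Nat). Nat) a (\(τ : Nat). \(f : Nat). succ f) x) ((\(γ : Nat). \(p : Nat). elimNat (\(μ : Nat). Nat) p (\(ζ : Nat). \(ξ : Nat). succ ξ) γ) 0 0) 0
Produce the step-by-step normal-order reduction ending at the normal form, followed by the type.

normal-order reduction:
  (\(x : Nat). \(a : Nat). elimNat (\(b : Nat). Nat) a (\(τ : Nat). \(f : Nat). succ f) x) ((\(γ : Nat). \(p : Nat). elimNat (\(μ : Nat). Nat) p (\(ζ : Nat). \(ξ : Nat). succ ξ) γ) 0 0) 0
  ~> (\(x : Nat). elimNat (\(a : Nat). Nat) x (\(b : Nat). \(τ : Nat). succ τ) ((\(f : Nat). \(γ : Nat). elimNat (\(p : Nat). Nat) γ (\(μ : Nat). \(ζ : Nat). succ ζ) f) 0 0)) 0
  ~> elimNat (\(x : Nat). Nat) 0 (\(a : Nat). \(b : Nat). succ b) ((\(τ : Nat). \(f : Nat). elimNat (\(γ : Nat). Nat) f (\(p : Nat). \(μ : Nat). succ μ) τ) 0 0)
  ~> elimNat (\(x : Nat). Nat) 0 (\(a : Nat). \(b : Nat). succ b) ((\(τ : Nat). elimNat (\(f : Nat). Nat) τ (\(γ : Nat). \(p : Nat). succ p) 0) 0)
  ~> elimNat (\(x : Nat). Nat) 0 (\(a : Nat). \(b : Nat). succ b) (elimNat (\(τ : Nat). Nat) 0 (\(f : Nat). \(γ : Nat). succ γ) 0)
  ~> elimNat (\(x : Nat). Nat) 0 (\(a : Nat). \(b : Nat). succ b) 0
  ~> 0
type:
  Nat


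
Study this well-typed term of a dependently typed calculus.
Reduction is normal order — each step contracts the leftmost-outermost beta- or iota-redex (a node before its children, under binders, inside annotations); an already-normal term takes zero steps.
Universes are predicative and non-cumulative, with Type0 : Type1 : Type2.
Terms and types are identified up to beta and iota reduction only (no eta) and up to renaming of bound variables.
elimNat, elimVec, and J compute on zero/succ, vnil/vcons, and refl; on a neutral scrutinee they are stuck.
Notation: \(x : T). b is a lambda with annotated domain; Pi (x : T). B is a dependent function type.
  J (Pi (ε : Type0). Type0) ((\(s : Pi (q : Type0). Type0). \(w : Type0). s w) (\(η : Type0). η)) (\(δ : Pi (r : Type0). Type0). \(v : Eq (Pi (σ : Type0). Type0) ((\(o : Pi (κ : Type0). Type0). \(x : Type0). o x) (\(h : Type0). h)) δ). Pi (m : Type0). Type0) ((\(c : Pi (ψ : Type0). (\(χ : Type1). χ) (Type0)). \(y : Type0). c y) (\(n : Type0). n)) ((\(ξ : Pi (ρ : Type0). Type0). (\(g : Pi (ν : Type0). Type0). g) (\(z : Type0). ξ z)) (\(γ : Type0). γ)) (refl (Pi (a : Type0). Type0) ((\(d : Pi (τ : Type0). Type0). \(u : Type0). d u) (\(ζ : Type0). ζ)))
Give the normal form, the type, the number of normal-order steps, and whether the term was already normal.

resulting normal form:
  \(ε : Type0). ε
the term's type:
  Pi (ε : Type0). Type0
normal-order step count: 3
started in normal form: no
first contracted redex: a J iota-redex


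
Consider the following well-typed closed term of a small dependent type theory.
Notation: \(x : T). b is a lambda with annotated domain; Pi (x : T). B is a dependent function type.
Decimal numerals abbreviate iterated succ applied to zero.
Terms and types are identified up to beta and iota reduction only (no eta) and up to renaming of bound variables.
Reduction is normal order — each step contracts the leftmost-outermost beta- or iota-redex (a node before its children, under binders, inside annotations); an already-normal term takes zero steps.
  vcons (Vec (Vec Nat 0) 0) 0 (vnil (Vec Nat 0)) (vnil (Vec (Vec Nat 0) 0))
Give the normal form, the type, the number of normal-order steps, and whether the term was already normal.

resulting normal form:
  vcons (Vec (Vec Nat 0) 0) 0 (vnil (Vec Nat 0)) (vnil (Vec (Vec Nat 0) 0))
the term's type:
  Vec (Vec (Vec Nat 0) 0) 1
normal-order step count: 0
term was already normal: yes


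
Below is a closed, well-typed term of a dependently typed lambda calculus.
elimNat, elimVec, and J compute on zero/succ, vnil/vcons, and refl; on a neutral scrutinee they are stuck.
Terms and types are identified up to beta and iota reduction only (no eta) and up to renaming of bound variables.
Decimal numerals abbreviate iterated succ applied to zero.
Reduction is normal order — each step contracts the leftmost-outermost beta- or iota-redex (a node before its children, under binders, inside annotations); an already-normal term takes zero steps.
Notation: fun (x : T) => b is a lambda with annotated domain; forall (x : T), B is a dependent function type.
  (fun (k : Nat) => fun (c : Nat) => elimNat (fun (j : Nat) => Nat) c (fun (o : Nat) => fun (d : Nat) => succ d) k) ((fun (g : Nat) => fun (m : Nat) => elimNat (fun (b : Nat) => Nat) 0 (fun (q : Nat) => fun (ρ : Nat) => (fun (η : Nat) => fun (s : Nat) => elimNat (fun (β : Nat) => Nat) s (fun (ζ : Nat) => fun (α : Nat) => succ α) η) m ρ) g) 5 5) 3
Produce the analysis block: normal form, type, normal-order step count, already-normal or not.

reduced normal form:
  28
the term's type:
  Nat
normal-order step count: 186
already normal: no
first redex: a beta-redex


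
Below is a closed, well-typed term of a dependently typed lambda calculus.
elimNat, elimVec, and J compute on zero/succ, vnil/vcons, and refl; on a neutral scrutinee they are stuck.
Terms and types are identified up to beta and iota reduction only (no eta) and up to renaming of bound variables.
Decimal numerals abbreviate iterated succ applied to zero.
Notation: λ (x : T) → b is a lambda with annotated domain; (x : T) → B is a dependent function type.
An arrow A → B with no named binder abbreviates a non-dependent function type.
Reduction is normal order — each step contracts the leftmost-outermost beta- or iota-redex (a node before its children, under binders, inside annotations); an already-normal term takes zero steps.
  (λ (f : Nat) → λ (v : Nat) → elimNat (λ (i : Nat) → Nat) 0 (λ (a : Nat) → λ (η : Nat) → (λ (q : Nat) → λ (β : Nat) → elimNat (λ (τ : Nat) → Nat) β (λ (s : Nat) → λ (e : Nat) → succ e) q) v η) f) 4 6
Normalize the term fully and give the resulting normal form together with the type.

resulting normal form:
  24
the term's type:
  Nat
observation: normalization takes exactly 99 steps under the normal-order strategy.


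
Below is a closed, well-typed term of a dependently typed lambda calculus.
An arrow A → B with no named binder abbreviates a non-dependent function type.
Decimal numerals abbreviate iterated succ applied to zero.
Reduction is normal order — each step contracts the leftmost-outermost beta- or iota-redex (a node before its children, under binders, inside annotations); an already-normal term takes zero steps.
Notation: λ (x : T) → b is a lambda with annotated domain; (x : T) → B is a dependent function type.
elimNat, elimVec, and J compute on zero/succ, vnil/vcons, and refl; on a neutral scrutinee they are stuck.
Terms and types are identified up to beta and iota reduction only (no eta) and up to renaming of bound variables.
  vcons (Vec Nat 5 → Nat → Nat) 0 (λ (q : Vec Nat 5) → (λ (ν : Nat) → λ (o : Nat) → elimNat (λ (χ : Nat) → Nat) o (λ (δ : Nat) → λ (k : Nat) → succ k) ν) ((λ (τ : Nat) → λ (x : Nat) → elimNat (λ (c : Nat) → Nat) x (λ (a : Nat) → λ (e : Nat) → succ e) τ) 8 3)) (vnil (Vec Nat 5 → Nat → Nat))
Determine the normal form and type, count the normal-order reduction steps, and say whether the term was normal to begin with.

reduced normal form:
  vcons (Vec Nat 5 → Nat → Nat) 0 (λ (q : Vec Nat 5) → λ (ν : Nat) → succ (succ (succ (succ (succ (succ (succ (succ (succ (succ (succ ν))))))))))) (vnil (Vec Nat 5 → Nat → Nat))
type:
  Vec (Vec Nat 5 → Nat → Nat) 1
normal-order step count: 62
already normal: no
first redex: a beta-redex


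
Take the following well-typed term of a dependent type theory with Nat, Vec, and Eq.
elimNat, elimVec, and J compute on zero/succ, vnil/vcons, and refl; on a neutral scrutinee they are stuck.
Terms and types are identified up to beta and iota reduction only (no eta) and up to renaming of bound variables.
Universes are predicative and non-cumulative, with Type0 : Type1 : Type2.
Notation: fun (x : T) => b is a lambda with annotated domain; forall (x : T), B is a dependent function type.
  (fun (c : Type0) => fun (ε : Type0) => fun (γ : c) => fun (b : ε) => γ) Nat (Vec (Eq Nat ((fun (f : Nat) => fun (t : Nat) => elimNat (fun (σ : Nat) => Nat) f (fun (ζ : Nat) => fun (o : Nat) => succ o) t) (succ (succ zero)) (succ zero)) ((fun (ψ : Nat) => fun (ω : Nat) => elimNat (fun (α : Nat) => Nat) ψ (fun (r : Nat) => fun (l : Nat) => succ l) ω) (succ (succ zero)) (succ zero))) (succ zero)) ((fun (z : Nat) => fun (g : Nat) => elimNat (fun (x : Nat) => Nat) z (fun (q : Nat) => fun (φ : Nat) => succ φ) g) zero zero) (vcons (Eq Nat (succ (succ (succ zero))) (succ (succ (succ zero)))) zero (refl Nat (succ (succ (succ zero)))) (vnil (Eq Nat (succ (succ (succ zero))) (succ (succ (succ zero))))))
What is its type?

type:
  Nat
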